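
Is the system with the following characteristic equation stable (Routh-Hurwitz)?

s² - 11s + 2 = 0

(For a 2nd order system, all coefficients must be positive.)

Coefficients: 1, -11, 2. b=-11 not positive, so system is unstable.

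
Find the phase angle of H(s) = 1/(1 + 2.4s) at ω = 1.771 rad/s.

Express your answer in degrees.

Phase = -arctan(ωτ) = -arctan(1.771 × 2.4) = -76.8°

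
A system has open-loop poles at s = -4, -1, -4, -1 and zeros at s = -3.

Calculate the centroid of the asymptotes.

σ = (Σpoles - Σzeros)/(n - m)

σ = (Σpoles - Σzeros)/(n - m) = (-10 - (-3))/(4 - 1) = -7/3 = -2.33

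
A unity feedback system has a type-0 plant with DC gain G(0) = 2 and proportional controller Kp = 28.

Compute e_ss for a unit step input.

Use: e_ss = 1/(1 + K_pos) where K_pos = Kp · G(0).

K_pos = Kp · G(0) = 28 × 2 = 56. e_ss = 1/(1 + 56) = 0.0175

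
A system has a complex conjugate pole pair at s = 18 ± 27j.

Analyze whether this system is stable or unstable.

Real part of poles is 18 (> 0, right half-plane). Unstable.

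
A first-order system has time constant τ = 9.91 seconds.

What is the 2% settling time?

For first-order system, 2% settling time ≈ 4τ = 4 × 9.91 = 39.64 s.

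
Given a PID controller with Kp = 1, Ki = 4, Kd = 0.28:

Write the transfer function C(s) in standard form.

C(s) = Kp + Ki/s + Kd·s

Substituting values: C(s) = 1 + 4/s + 0.28s = (0.28s² + s + 4)/s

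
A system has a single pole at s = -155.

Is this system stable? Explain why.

Pole at s = -155 is in the left half-plane. Stable.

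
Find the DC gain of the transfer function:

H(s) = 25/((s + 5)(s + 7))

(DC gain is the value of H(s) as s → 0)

DC gain = H(0) = 25/(5 × 7) = 25/35 = 0.7143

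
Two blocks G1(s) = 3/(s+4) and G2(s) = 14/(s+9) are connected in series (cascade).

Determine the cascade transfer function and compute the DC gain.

Series: multiply transfer functions. G_eq = 3/(s+4) × 14/(s+9) = 42/((s+4)(s+9)). DC gain = 42/(4×9) = 1.1667.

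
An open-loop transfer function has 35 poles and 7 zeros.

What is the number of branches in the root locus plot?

Root locus has n branches where n = number of poles = 35.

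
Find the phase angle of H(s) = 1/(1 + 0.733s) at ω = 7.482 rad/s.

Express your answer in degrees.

Phase = -arctan(ωτ) = -arctan(7.482 × 0.733) = -79.7°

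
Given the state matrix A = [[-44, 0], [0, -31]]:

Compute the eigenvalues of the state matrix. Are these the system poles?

For diagonal matrix, eigenvalues are diagonal entries: λ₁ = -44, λ₂ = -31. Eigenvalues of A = system poles.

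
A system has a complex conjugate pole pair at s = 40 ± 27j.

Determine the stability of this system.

Real part of poles is 40 (> 0, right half-plane). Unstable.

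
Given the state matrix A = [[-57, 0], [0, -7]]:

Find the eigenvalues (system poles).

For diagonal matrix, eigenvalues are diagonal entries: λ₁ = -57, λ₂ = -7.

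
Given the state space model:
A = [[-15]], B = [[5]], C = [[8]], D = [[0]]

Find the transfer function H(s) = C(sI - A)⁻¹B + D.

(sI - A)⁻¹ = 1/(s + 15). H(s) = 8 × 5/(s + 15) + 0 = 40/(s + 15).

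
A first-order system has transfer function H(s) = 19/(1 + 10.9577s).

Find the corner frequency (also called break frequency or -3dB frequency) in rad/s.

Corner frequency = 1/τ = 1/10.9577 = 0.091 rad/s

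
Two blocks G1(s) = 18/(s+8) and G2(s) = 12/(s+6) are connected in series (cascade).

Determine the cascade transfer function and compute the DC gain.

Series: multiply transfer functions. G_eq = 18/(s+8) × 12/(s+6) = 216/((s+8)(s+6)). DC gain = 216/(8×6) = 4.5.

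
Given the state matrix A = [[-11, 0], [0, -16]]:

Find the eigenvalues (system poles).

For diagonal matrix, eigenvalues are diagonal entries: λ₁ = -11, λ₂ = -16.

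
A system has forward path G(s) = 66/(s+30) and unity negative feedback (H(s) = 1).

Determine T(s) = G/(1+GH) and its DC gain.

T(s) = G/(1+GH) = [66/(s+30)] / [1 + 66/(s+30)] = 66/(s+30+66) = 66/(s+96). DC gain = 66/96 = 0.6875.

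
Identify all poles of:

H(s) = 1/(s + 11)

Pole is where denominator = 0: s + 11 = 0, so s = -11.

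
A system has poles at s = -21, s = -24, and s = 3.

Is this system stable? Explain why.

Pole(s) at s = 3 are not in the left half-plane. System is unstable.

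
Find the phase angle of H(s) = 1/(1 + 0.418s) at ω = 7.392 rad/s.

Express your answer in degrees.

Phase = -arctan(ωτ) = -arctan(7.392 × 0.418) = -72.1°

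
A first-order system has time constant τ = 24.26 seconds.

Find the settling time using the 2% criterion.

For first-order system, 2% settling time ≈ 4τ = 4 × 24.26 = 97.04 s.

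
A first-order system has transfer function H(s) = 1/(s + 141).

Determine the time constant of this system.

For H(s) = 1/(s + 1/τ), the pole is at -1/τ = -141, so τ = 1/141 = 0.0071 s.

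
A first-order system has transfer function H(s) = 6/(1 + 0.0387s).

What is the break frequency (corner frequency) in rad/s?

Corner frequency = 1/τ = 1/0.0387 = 25.84 rad/s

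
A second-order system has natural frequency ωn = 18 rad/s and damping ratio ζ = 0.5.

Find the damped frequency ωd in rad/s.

ωd = ωn√(1 - ζ²) = 18√(1 - 0.5²) = 15.59 rad/s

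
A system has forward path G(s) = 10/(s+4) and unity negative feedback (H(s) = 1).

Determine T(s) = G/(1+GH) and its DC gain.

T(s) = G/(1+GH) = [10/(s+4)] / [1 + 10/(s+4)] = 10/(s+4+10) = 10/(s+14). DC gain = 10/14 = 0.7143.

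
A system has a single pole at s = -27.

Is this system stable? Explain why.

Pole at s = -27 is in the left half-plane. Stable.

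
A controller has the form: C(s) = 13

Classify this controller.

This is a Proportional (P) controller.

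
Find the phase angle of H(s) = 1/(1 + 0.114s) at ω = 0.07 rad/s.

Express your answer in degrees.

Phase = -arctan(ωτ) = -arctan(0.07 × 0.114) = -0.5°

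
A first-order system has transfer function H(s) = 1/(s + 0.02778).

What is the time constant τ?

For H(s) = 1/(s + 1/τ), the pole is at -1/τ = -0.02778, so τ = 1/0.02778 = 36 s.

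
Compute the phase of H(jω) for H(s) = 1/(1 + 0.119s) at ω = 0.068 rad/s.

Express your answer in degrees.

Phase = -arctan(ωτ) = -arctan(0.068 × 0.119) = -0.5°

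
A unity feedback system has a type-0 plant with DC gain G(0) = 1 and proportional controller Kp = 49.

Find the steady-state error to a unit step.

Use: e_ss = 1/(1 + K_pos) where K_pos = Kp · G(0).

K_pos = Kp · G(0) = 49 × 1 = 49. e_ss = 1/(1 + 49) = 0.02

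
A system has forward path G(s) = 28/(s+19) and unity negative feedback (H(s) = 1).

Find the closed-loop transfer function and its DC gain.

T(s) = G/(1+GH) = [28/(s+19)] / [1 + 28/(s+19)] = 28/(s+19+28) = 28/(s+47). DC gain = 28/47 = 0.5957.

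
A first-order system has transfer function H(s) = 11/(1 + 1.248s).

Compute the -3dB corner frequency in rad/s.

Corner frequency = 1/τ = 1/1.248 = 0.801 rad/s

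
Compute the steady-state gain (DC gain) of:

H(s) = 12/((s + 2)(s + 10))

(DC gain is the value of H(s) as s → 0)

DC gain = H(0) = 12/(2 × 10) = 12/20 = 0.6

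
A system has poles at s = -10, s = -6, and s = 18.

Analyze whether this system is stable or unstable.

Pole(s) at s = 18 are not in the left half-plane. System is unstable.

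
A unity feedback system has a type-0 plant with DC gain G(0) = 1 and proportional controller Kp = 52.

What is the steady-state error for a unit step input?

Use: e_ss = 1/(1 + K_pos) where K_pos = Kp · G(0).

K_pos = Kp · G(0) = 52 × 1 = 52. e_ss = 1/(1 + 52) = 0.0189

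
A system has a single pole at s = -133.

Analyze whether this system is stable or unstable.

Pole at s = -133 is in the left half-plane. Stable.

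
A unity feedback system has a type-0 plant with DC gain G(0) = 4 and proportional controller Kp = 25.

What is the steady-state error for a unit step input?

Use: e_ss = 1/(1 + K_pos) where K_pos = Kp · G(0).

K_pos = Kp · G(0) = 25 × 4 = 100. e_ss = 1/(1 + 100) = 0.0099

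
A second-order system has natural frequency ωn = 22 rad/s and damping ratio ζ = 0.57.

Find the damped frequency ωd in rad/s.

ωd = ωn√(1 - ζ²) = 22√(1 - 0.57²) = 18.08 rad/s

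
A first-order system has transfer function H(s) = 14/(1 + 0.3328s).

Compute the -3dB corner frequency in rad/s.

Corner frequency = 1/τ = 1/0.3328 = 3.005 rad/s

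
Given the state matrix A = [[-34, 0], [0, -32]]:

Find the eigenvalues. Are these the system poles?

For diagonal matrix, eigenvalues are diagonal entries: λ₁ = -34, λ₂ = -32. Eigenvalues of A = system poles.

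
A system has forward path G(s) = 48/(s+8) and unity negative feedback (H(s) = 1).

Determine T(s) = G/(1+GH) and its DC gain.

T(s) = G/(1+GH) = [48/(s+8)] / [1 + 48/(s+8)] = 48/(s+8+48) = 48/(s+56). DC gain = 48/56 = 0.8571.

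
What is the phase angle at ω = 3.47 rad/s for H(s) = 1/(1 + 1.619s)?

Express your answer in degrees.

Phase = -arctan(ωτ) = -arctan(3.47 × 1.619) = -79.9°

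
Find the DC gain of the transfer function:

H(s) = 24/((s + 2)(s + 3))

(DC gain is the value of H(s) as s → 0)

DC gain = H(0) = 24/(2 × 3) = 24/6 = 4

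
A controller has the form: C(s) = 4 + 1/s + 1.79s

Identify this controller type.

This is a Proportional-Integral-Derivative (PID) controller.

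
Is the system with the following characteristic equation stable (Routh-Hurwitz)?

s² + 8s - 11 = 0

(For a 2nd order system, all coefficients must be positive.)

Coefficients: 1, 8, -11. c=-11 not positive, so system is unstable.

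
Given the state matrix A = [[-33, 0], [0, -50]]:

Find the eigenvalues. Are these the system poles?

For diagonal matrix, eigenvalues are diagonal entries: λ₁ = -33, λ₂ = -50. Eigenvalues of A = system poles.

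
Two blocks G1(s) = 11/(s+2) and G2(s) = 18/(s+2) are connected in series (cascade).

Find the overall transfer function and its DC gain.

Series: multiply transfer functions. G_eq = 11/(s+2) × 18/(s+2) = 198/((s+2)(s+2)). DC gain = 198/(2×2) = 49.5.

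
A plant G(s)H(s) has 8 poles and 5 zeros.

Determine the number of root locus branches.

Root locus has n branches where n = number of poles = 8.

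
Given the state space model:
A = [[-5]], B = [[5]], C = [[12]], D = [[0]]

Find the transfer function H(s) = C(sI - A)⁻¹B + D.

(sI - A)⁻¹ = 1/(s + 5). H(s) = 12 × 5/(s + 5) + 0 = 60/(s + 5).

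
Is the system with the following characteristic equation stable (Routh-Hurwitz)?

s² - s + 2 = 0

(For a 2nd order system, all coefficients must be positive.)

Coefficients: 1, -1, 2. b=-1 not positive, so system is unstable.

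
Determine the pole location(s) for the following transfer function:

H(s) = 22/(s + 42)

Pole is where denominator = 0: s + 42 = 0, so s = -42.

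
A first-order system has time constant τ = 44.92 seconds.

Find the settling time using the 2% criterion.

For first-order system, 2% settling time ≈ 4τ = 4 × 44.92 = 179.68 s.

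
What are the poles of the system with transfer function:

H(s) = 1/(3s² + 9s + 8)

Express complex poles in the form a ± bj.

Discriminant = 9² - 4×3×8 = 81 - 96 = -15 < 0, so the poles are a complex conjugate pair s = (-9 ± j√15)/(2×3). Real part = -9/(2×3) = -9/6 = -1.5; imaginary part = ±√15/(2×3) ≈ 0.6455. Poles: s = -1.5 ± 0.6455j.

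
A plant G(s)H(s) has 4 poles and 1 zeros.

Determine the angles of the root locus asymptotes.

n - m = 4 - 1 = 3. Angles: θk = (2k + 1)·180°/3 = 60°, 180°, 300°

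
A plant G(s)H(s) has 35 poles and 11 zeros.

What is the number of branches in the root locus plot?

Root locus has n branches where n = number of poles = 35.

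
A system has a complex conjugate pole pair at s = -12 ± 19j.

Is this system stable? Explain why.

Real part of poles is -12 (< 0, left half-plane). Stable.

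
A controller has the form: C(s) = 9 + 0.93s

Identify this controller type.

This is a Proportional-Derivative (PD) controller.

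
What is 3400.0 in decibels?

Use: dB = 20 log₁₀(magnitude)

dB = 20 log₁₀(3400.0) = 70.6 dB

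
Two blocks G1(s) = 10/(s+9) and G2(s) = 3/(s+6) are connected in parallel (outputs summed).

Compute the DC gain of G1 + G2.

Parallel: G_eq = G1 + G2. DC gain = G1(0) + G2(0) = 10/9 + 3/6 = 1.1111 + 0.5 = 1.6111.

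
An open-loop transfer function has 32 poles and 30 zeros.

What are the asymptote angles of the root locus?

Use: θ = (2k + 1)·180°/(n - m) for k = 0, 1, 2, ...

n - m = 32 - 30 = 2. Angles: θk = (2k + 1)·180°/2 = 90°, 270°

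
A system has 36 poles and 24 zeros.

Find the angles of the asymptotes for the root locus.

n - m = 36 - 24 = 12. Angles: θk = (2k + 1)·180°/12 = 15°, 45°, 75°, 105°, 135°, 165°, 195°, 225°, 255°, 285°, 315°, 345°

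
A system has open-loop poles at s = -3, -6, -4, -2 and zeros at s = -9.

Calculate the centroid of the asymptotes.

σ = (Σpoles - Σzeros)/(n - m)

σ = (Σpoles - Σzeros)/(n - m) = (-15 - (-9))/(4 - 1) = -6/3 = -2.0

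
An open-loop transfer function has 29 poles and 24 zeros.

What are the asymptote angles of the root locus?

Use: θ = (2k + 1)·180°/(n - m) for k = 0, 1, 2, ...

n - m = 29 - 24 = 5. Angles: θk = (2k + 1)·180°/5 = 36°, 108°, 180°, 252°, 324°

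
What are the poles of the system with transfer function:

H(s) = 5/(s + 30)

Pole is where denominator = 0: s + 30 = 0, so s = -30.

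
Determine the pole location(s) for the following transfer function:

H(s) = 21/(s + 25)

Pole is where denominator = 0: s + 25 = 0, so s = -25.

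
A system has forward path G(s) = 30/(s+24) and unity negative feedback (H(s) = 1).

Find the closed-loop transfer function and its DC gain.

T(s) = G/(1+GH) = [30/(s+24)] / [1 + 30/(s+24)] = 30/(s+24+30) = 30/(s+54). DC gain = 30/54 = 0.5556.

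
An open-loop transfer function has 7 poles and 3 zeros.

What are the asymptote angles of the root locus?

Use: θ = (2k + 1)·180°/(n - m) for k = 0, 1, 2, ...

n - m = 7 - 3 = 4. Angles: θk = (2k + 1)·180°/4 = 45°, 135°, 225°, 315°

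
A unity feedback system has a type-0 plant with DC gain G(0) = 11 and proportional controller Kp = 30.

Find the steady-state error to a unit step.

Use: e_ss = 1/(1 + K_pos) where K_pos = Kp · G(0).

K_pos = Kp · G(0) = 30 × 11 = 330. e_ss = 1/(1 + 330) = 0.0030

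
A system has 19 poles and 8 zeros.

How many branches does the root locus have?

Root locus has n branches where n = number of poles = 19.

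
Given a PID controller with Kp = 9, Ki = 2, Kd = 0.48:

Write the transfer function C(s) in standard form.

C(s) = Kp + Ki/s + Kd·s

Substituting values: C(s) = 9 + 2/s + 0.48s = (0.48s² + 9s + 2)/s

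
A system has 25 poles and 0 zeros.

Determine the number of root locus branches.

Root locus has n branches where n = number of poles = 25.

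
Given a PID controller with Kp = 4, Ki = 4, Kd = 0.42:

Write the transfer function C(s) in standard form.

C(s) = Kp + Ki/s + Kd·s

Substituting values: C(s) = 4 + 4/s + 0.42s = (0.42s² + 4s + 4)/s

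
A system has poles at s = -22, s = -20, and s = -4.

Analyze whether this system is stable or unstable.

All poles are in the left half-plane. System is stable.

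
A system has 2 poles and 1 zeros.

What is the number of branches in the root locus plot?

Root locus has n branches where n = number of poles = 2.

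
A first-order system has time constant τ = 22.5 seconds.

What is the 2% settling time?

For first-order system, 2% settling time ≈ 4τ = 4 × 22.5 = 90.0 s.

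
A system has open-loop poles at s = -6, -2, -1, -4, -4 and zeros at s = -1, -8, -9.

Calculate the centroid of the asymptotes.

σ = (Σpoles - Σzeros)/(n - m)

σ = (Σpoles - Σzeros)/(n - m) = (-17 - (-18))/(5 - 3) = 1/2 = 0.5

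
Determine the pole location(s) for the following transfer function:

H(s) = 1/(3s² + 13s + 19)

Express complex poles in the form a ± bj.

Discriminant = 13² - 4×3×19 = 169 - 228 = -59 < 0, so the poles are a complex conjugate pair s = (-13 ± j√59)/(2×3). Real part = -13/(2×3) = -13/6 ≈ -2.1667; imaginary part = ±√59/(2×3) ≈ 1.2802. Poles: s = -2.1667 ± 1.2802j.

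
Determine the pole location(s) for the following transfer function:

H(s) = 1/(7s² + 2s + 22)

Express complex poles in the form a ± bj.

Discriminant = 2² - 4×7×22 = 4 - 616 = -612 < 0, so the poles are a complex conjugate pair s = (-2 ± j√612)/(2×7). Real part = -2/(2×7) = -2/14 ≈ -0.1429; imaginary part = ±√612/(2×7) ≈ 1.7670. Poles: s = -0.1429 ± 1.7670j.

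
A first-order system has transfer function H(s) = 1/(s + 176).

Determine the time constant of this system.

For H(s) = 1/(s + 1/τ), the pole is at -1/τ = -176, so τ = 1/176 = 0.0057 s.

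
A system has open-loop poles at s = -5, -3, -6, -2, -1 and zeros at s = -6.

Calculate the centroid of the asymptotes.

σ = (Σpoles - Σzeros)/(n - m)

σ = (Σpoles - Σzeros)/(n - m) = (-17 - (-6))/(5 - 1) = -11/4 = -2.75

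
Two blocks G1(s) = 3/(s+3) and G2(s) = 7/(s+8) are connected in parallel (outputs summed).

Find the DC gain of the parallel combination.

Parallel: G_eq = G1 + G2. DC gain = G1(0) + G2(0) = 3/3 + 7/8 = 1 + 0.875 = 1.875.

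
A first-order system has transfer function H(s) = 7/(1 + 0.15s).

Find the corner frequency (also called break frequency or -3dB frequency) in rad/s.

Corner frequency = 1/τ = 1/0.15 = 6.667 rad/s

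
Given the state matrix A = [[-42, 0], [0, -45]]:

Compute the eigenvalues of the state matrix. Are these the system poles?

For diagonal matrix, eigenvalues are diagonal entries: λ₁ = -42, λ₂ = -45. Eigenvalues of A = system poles.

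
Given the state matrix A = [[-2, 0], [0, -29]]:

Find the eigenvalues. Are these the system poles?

For diagonal matrix, eigenvalues are diagonal entries: λ₁ = -2, λ₂ = -29. Eigenvalues of A = system poles.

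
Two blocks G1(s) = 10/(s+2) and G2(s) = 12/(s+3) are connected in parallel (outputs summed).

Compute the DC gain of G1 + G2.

Parallel: G_eq = G1 + G2. DC gain = G1(0) + G2(0) = 10/2 + 12/3 = 5 + 4 = 9.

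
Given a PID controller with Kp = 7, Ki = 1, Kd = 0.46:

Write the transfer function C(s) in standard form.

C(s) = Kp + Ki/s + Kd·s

Substituting values: C(s) = 7 + 1/s + 0.46s = (0.46s² + 7s + 1)/s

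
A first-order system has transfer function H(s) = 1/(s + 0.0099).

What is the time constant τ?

For H(s) = 1/(s + 1/τ), the pole is at -1/τ = -0.0099, so τ = 1/0.0099 = 101 s.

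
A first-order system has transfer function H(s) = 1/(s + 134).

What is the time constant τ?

For H(s) = 1/(s + 1/τ), the pole is at -1/τ = -134, so τ = 1/134 = 0.0075 s.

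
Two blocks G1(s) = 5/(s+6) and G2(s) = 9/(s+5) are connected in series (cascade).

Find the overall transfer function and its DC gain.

Series: multiply transfer functions. G_eq = 5/(s+6) × 9/(s+5) = 45/((s+6)(s+5)). DC gain = 45/(6×5) = 1.5.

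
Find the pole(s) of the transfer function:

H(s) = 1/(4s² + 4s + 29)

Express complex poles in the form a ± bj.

Discriminant = 4² - 4×4×29 = 16 - 464 = -448 < 0, so the poles are a complex conjugate pair s = (-4 ± j√448)/(2×4). Real part = -4/(2×4) = -4/8 = -0.5; imaginary part = ±√448/(2×4) ≈ 2.6458. Poles: s = -0.5 ± 2.6458j.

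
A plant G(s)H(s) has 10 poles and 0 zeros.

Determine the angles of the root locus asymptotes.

n - m = 10 - 0 = 10. Angles: θk = (2k + 1)·180°/10 = 18°, 54°, 90°, 126°, 162°, 198°, 234°, 270°, 306°, 342°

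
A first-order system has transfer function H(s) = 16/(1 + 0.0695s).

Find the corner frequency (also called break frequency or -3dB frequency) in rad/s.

Corner frequency = 1/τ = 1/0.0695 = 14.388 rad/s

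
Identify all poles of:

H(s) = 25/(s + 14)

Pole is where denominator = 0: s + 14 = 0, so s = -14.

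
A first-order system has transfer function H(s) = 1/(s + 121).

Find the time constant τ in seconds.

For H(s) = 1/(s + 1/τ), the pole is at -1/τ = -121, so τ = 1/121 = 0.0083 s.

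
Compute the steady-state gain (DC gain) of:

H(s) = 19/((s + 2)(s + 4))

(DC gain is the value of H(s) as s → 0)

DC gain = H(0) = 19/(2 × 4) = 19/8 = 2.375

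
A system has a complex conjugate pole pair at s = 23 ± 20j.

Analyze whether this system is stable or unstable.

Real part of poles is 23 (> 0, right half-plane). Unstable.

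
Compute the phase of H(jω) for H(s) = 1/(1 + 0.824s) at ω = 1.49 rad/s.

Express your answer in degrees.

Phase = -arctan(ωτ) = -arctan(1.49 × 0.824) = -50.8°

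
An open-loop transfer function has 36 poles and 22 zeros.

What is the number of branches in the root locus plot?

Root locus has n branches where n = number of poles = 36.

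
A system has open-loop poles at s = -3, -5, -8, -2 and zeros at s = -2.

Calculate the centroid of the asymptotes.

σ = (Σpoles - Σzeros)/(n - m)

σ = (Σpoles - Σzeros)/(n - m) = (-18 - (-2))/(4 - 1) = -16/3 = -5.33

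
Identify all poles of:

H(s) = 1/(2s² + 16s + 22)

Discriminant = 16² - 4×2×22 = 256 - 176 = 80 > 0, so two distinct real poles. Using quadratic formula: s = (-16 ± √80)/(2×2) = (-16 ± √80)/4, with √80 ≈ 8.9443. s₁ ≈ -1.7639, s₂ ≈ -6.2361. Poles: s₁ = -1.7639, s₂ = -6.2361.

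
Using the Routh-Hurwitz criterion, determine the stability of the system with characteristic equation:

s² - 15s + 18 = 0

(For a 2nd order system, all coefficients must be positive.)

Coefficients: 1, -15, 18. b=-15 not positive, so system is unstable.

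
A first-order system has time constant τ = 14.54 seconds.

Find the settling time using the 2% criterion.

For first-order system, 2% settling time ≈ 4τ = 4 × 14.54 = 58.16 s.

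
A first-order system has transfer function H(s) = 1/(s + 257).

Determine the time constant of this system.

For H(s) = 1/(s + 1/τ), the pole is at -1/τ = -257, so τ = 1/257 = 0.0039 s.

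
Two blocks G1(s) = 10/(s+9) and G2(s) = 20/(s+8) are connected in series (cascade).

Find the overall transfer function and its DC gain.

Series: multiply transfer functions. G_eq = 10/(s+9) × 20/(s+8) = 200/((s+9)(s+8)). DC gain = 200/(9×8) = 2.7778.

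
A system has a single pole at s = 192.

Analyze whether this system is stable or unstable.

Pole at s = 192 is in the right half-plane. Unstable.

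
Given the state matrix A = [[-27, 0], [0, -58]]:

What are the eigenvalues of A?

For diagonal matrix, eigenvalues are diagonal entries: λ₁ = -27, λ₂ = -58.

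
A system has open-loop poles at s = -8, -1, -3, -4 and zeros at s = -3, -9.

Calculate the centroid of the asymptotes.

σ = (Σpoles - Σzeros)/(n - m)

σ = (Σpoles - Σzeros)/(n - m) = (-16 - (-12))/(4 - 2) = -4/2 = -2.0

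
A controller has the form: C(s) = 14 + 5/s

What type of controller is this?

This is a Proportional-Integral (PI) controller.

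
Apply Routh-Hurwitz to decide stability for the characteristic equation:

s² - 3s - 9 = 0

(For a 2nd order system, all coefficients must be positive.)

Coefficients: 1, -3, -9. b=-3, c=-9 not positive, so system is unstable.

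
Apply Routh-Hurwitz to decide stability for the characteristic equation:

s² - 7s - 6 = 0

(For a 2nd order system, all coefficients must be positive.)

Coefficients: 1, -7, -6. b=-7, c=-6 not positive, so system is unstable.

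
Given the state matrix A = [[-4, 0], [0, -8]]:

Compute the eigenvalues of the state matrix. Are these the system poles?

For diagonal matrix, eigenvalues are diagonal entries: λ₁ = -4, λ₂ = -8. Eigenvalues of A = system poles.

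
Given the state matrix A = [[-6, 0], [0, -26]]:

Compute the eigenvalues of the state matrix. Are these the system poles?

For diagonal matrix, eigenvalues are diagonal entries: λ₁ = -6, λ₂ = -26. Eigenvalues of A = system poles.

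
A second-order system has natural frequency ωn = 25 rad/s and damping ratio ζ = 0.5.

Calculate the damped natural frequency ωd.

ωd = ωn√(1 - ζ²) = 25√(1 - 0.5²) = 21.65 rad/s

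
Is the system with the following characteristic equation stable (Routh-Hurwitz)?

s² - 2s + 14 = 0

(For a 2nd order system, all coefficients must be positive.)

Coefficients: 1, -2, 14. b=-2 not positive, so system is unstable.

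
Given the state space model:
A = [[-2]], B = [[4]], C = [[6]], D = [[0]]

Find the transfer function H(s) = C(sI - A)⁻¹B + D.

(sI - A)⁻¹ = 1/(s + 2). H(s) = 6 × 4/(s + 2) + 0 = 24/(s + 2).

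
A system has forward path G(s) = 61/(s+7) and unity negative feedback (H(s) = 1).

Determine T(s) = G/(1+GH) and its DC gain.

T(s) = G/(1+GH) = [61/(s+7)] / [1 + 61/(s+7)] = 61/(s+7+61) = 61/(s+68). DC gain = 61/68 = 0.8971.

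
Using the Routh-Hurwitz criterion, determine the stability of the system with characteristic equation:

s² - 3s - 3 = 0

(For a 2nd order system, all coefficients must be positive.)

Coefficients: 1, -3, -3. b=-3, c=-3 not positive, so system is unstable.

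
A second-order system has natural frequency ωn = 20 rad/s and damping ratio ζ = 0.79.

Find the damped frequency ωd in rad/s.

ωd = ωn√(1 - ζ²) = 20√(1 - 0.79²) = 12.26 rad/s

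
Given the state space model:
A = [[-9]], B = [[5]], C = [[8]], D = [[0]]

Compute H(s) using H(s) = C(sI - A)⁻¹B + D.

(sI - A)⁻¹ = 1/(s + 9). H(s) = 8 × 5/(s + 9) + 0 = 40/(s + 9).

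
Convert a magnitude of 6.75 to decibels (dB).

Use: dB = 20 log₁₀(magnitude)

dB = 20 log₁₀(6.75) = 16.6 dB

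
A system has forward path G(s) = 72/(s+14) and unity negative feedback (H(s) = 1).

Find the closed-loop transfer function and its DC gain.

T(s) = G/(1+GH) = [72/(s+14)] / [1 + 72/(s+14)] = 72/(s+14+72) = 72/(s+86). DC gain = 72/86 = 0.8372.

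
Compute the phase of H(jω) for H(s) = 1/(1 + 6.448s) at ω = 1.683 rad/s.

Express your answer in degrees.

Phase = -arctan(ωτ) = -arctan(1.683 × 6.448) = -84.7°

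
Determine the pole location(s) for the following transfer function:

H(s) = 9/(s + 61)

Pole is where denominator = 0: s + 61 = 0, so s = -61.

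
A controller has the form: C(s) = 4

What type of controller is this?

This is a Proportional (P) controller.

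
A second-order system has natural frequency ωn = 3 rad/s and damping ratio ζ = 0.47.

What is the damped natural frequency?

ωd = ωn√(1 - ζ²) = 3√(1 - 0.47²) = 2.65 rad/s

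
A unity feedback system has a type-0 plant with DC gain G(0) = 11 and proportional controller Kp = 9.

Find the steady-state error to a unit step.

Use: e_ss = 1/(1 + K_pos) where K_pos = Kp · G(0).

K_pos = Kp · G(0) = 9 × 11 = 99. e_ss = 1/(1 + 99) = 0.01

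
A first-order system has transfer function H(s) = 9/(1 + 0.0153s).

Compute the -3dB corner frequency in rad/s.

Corner frequency = 1/τ = 1/0.0153 = 65.359 rad/s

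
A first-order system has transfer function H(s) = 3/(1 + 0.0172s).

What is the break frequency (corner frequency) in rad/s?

Corner frequency = 1/τ = 1/0.0172 = 58.14 rad/s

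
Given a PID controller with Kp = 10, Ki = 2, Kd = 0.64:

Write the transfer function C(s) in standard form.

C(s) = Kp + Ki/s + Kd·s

Substituting values: C(s) = 10 + 2/s + 0.64s = (0.64s² + 10s + 2)/s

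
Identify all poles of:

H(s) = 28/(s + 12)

Pole is where denominator = 0: s + 12 = 0, so s = -12.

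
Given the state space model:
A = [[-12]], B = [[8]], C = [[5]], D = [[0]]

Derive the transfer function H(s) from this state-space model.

(sI - A)⁻¹ = 1/(s + 12). H(s) = 5 × 8/(s + 12) + 0 = 40/(s + 12).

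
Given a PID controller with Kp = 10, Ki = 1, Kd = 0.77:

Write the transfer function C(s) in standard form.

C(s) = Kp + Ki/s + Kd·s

Substituting values: C(s) = 10 + 1/s + 0.77s = (0.77s² + 10s + 1)/s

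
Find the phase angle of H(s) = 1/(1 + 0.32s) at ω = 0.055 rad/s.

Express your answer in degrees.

Phase = -arctan(ωτ) = -arctan(0.055 × 0.32) = -1.0°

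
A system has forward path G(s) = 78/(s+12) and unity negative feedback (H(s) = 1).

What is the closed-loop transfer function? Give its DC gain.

T(s) = G/(1+GH) = [78/(s+12)] / [1 + 78/(s+12)] = 78/(s+12+78) = 78/(s+90). DC gain = 78/90 = 0.8667.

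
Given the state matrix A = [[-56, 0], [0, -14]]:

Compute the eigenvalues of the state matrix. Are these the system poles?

For diagonal matrix, eigenvalues are diagonal entries: λ₁ = -56, λ₂ = -14. Eigenvalues of A = system poles.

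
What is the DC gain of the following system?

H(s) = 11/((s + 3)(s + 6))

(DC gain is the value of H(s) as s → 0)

DC gain = H(0) = 11/(3 × 6) = 11/18 = 0.6111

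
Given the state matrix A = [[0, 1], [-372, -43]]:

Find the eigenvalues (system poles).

det(A - λI) = λ² - (-43)λ + 372 = (λ - (-31))(λ - (-12)). Eigenvalues: -31, -12.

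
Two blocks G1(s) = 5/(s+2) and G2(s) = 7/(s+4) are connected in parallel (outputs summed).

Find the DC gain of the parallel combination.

Parallel: G_eq = G1 + G2. DC gain = G1(0) + G2(0) = 5/2 + 7/4 = 2.5 + 1.75 = 4.25.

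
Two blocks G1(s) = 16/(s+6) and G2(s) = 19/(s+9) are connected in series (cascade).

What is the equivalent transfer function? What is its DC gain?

Series: multiply transfer functions. G_eq = 16/(s+6) × 19/(s+9) = 304/((s+6)(s+9)). DC gain = 304/(6×9) = 5.6296.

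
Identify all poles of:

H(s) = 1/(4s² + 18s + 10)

Discriminant = 18² - 4×4×10 = 324 - 160 = 164 > 0, so two distinct real poles. Using quadratic formula: s = (-18 ± √164)/(2×4) = (-18 ± √164)/8, with √164 ≈ 12.8062. s₁ ≈ -0.6492, s₂ ≈ -3.8508. Poles: s₁ = -0.6492, s₂ = -3.8508.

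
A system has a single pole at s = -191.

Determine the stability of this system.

Pole at s = -191 is in the left half-plane. Stable.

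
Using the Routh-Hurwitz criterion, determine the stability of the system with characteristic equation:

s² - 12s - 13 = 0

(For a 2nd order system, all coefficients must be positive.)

Coefficients: 1, -12, -13. b=-12, c=-13 not positive, so system is unstable.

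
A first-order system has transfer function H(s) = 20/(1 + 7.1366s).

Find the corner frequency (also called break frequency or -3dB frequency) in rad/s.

Corner frequency = 1/τ = 1/7.1366 = 0.14 rad/s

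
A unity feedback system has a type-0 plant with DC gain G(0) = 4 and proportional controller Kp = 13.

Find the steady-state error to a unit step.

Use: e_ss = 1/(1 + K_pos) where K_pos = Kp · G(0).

K_pos = Kp · G(0) = 13 × 4 = 52. e_ss = 1/(1 + 52) = 0.0189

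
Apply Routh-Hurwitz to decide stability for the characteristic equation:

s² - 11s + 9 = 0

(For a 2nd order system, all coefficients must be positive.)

Coefficients: 1, -11, 9. b=-11 not positive, so system is unstable.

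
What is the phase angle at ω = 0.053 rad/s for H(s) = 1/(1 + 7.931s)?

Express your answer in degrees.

Phase = -arctan(ωτ) = -arctan(0.053 × 7.931) = -22.8°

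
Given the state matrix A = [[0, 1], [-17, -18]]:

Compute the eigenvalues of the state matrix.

det(A - λI) = λ² - (-18)λ + 17 = (λ - (-17))(λ - (-1)). Eigenvalues: -17, -1.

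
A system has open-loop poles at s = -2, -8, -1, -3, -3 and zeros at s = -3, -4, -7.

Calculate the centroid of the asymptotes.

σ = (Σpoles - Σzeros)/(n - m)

σ = (Σpoles - Σzeros)/(n - m) = (-17 - (-14))/(5 - 3) = -3/2 = -1.5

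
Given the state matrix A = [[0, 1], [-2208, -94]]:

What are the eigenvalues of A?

det(A - λI) = λ² - (-94)λ + 2208 = (λ - (-48))(λ - (-46)). Eigenvalues: -48, -46.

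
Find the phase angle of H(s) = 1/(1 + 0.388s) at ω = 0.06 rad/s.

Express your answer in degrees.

Phase = -arctan(ωτ) = -arctan(0.06 × 0.388) = -1.3°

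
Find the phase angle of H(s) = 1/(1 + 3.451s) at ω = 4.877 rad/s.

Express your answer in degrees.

Phase = -arctan(ωτ) = -arctan(4.877 × 3.451) = -86.6°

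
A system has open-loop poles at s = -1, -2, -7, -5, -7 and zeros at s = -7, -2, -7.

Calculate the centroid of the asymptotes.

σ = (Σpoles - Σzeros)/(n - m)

σ = (Σpoles - Σzeros)/(n - m) = (-22 - (-16))/(5 - 3) = -6/2 = -3.0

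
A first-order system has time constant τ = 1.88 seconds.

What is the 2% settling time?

For first-order system, 2% settling time ≈ 4τ = 4 × 1.88 = 7.52 s.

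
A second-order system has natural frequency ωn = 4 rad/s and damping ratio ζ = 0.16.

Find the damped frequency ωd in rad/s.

ωd = ωn√(1 - ζ²) = 4√(1 - 0.16²) = 3.95 rad/s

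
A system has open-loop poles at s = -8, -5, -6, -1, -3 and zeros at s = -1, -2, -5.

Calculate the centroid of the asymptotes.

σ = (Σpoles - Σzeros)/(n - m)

σ = (Σpoles - Σzeros)/(n - m) = (-23 - (-8))/(5 - 3) = -15/2 = -7.5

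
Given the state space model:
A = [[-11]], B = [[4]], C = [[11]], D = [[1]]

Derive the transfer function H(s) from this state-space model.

(sI - A)⁻¹ = 1/(s + 11). H(s) = 11×4/(s + 11) + 1 = (s + 55)/(s + 11).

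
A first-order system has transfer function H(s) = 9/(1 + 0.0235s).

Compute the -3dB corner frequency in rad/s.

Corner frequency = 1/τ = 1/0.0235 = 42.553 rad/s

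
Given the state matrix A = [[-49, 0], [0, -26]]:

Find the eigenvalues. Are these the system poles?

For diagonal matrix, eigenvalues are diagonal entries: λ₁ = -49, λ₂ = -26. Eigenvalues of A = system poles.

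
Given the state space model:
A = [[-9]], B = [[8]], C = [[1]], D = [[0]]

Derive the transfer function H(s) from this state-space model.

(sI - A)⁻¹ = 1/(s + 9). H(s) = 1 × 8/(s + 9) + 0 = 8/(s + 9).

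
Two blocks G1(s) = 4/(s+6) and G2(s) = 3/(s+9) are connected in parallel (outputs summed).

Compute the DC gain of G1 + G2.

Parallel: G_eq = G1 + G2. DC gain = G1(0) + G2(0) = 4/6 + 3/9 = 0.6667 + 0.3333 = 1.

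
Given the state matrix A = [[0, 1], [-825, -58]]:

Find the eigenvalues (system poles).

det(A - λI) = λ² - (-58)λ + 825 = (λ - (-33))(λ - (-25)). Eigenvalues: -33, -25.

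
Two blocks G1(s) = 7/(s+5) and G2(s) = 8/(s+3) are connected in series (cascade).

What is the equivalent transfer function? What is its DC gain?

Series: multiply transfer functions. G_eq = 7/(s+5) × 8/(s+3) = 56/((s+5)(s+3)). DC gain = 56/(5×3) = 3.7333.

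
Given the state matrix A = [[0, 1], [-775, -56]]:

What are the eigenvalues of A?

det(A - λI) = λ² - (-56)λ + 775 = (λ - (-31))(λ - (-25)). Eigenvalues: -31, -25.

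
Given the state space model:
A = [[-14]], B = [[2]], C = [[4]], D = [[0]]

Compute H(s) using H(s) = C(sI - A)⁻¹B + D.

(sI - A)⁻¹ = 1/(s + 14). H(s) = 4 × 2/(s + 14) + 0 = 8/(s + 14).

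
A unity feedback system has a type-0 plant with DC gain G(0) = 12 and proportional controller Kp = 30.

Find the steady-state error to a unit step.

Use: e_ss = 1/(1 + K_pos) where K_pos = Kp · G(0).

K_pos = Kp · G(0) = 30 × 12 = 360. e_ss = 1/(1 + 360) = 0.0028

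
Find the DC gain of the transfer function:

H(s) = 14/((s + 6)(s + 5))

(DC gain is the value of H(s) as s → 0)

DC gain = H(0) = 14/(6 × 5) = 14/30 = 0.4667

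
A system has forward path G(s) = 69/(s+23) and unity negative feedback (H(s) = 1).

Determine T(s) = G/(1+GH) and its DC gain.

T(s) = G/(1+GH) = [69/(s+23)] / [1 + 69/(s+23)] = 69/(s+23+69) = 69/(s+92). DC gain = 69/92 = 0.75.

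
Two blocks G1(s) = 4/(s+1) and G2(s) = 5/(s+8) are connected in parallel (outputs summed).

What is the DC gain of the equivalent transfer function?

Parallel: G_eq = G1 + G2. DC gain = G1(0) + G2(0) = 4/1 + 5/8 = 4 + 0.625 = 4.625.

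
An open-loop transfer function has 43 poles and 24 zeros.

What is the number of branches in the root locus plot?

Root locus has n branches where n = number of poles = 43.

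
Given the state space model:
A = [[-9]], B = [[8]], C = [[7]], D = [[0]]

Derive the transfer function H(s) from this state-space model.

(sI - A)⁻¹ = 1/(s + 9). H(s) = 7 × 8/(s + 9) + 0 = 56/(s + 9).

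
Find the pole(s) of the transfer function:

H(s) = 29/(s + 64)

Pole is where denominator = 0: s + 64 = 0, so s = -64.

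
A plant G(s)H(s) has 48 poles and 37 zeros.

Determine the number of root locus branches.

Root locus has n branches where n = number of poles = 48.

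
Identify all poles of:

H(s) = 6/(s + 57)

Pole is where denominator = 0: s + 57 = 0, so s = -57.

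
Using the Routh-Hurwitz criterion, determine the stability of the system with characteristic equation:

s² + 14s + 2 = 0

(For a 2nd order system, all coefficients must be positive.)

Coefficients: 1, 14, 2. All positive, so system is stable.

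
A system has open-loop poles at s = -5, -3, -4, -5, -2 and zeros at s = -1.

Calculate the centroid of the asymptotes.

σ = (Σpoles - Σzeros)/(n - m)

σ = (Σpoles - Σzeros)/(n - m) = (-19 - (-1))/(5 - 1) = -18/4 = -4.5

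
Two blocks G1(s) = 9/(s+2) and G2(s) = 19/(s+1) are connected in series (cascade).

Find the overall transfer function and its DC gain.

Series: multiply transfer functions. G_eq = 9/(s+2) × 19/(s+1) = 171/((s+2)(s+1)). DC gain = 171/(2×1) = 85.5.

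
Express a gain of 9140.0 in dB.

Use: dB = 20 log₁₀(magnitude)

dB = 20 log₁₀(9140.0) = 79.2 dB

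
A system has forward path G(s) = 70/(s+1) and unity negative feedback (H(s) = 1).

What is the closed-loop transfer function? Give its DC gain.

T(s) = G/(1+GH) = [70/(s+1)] / [1 + 70/(s+1)] = 70/(s+1+70) = 70/(s+71). DC gain = 70/71 = 0.9859.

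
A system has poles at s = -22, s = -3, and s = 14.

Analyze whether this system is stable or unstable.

Pole(s) at s = 14 are not in the left half-plane. System is unstable.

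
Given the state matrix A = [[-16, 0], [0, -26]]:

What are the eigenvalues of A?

For diagonal matrix, eigenvalues are diagonal entries: λ₁ = -16, λ₂ = -26.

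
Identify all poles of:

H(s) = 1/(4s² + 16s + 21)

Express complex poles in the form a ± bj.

Discriminant = 16² - 4×4×21 = 256 - 336 = -80 < 0, so the poles are a complex conjugate pair s = (-16 ± j√80)/(2×4). Real part = -16/(2×4) = -16/8 = -2; imaginary part = ±√80/(2×4) ≈ 1.1180. Poles: s = -2 ± 1.1180j.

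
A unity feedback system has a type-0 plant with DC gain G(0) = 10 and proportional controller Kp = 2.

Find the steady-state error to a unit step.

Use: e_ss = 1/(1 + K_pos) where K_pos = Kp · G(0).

K_pos = Kp · G(0) = 2 × 10 = 20. e_ss = 1/(1 + 20) = 0.0476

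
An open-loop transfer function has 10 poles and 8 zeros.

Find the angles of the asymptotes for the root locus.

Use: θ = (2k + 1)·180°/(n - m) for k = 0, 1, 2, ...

n - m = 10 - 8 = 2. Angles: θk = (2k + 1)·180°/2 = 90°, 270°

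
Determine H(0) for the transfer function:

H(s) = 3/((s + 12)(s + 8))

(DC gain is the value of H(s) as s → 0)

DC gain = H(0) = 3/(12 × 8) = 3/96 = 0.03125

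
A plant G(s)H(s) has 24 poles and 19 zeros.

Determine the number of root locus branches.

Root locus has n branches where n = number of poles = 24.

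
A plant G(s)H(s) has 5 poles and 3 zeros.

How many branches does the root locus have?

Root locus has n branches where n = number of poles = 5.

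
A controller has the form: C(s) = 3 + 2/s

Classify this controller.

This is a Proportional-Integral (PI) controller.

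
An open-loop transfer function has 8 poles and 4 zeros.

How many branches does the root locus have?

Root locus has n branches where n = number of poles = 8.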